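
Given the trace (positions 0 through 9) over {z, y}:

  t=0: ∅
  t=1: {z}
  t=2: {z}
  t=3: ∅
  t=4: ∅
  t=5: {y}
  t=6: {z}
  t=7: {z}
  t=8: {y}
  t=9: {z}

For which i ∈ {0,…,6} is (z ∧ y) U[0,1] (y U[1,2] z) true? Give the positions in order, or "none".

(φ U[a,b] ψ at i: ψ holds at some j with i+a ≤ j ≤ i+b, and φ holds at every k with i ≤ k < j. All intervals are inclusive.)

Evaluate at each i in [0,6]:
  i=0: ✗ (no rhs in [0,1])
  i=1: ✗ (no rhs in [1,2])
  i=2: ✗ (no rhs in [2,3])
  i=3: ✗ (no rhs in [3,4])
  i=4: ✗ (lhs fails at k=4 before rhs at j=5)
  i=5: ✓ (rhs at j=5)
  i=6: ✗ (no rhs in [6,7])

5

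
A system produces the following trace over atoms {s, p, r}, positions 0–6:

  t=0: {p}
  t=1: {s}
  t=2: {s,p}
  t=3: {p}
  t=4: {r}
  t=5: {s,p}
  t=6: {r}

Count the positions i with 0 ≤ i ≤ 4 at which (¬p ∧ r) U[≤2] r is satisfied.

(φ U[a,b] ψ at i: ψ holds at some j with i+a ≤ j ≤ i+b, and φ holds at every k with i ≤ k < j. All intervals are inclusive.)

Evaluate at each i in [0,4]:
  i=0: ✗ (no rhs in [0,2])
  i=1: ✗ (no rhs in [1,3])
  i=2: ✗ (lhs fails at k=2 before rhs at j=4)
  i=3: ✗ (lhs fails at k=3 before rhs at j=4)
  i=4: ✓ (rhs at j=4)
Positions where it holds: {4} → 1.

1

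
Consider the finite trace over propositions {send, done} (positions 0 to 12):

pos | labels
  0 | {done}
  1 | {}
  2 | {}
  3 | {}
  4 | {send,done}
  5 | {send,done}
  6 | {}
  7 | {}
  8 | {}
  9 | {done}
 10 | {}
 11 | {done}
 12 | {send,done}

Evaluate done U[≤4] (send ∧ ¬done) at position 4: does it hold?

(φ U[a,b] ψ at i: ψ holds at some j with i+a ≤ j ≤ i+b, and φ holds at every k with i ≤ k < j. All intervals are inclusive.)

Need some j in [4,8] with (send ∧ ¬done), and done at every k in [4,j-1].
  j=4: (send ∧ ¬done) false.
  j=5: (send ∧ ¬done) false.
  j=6: (send ∧ ¬done) false.
  j=7: (send ∧ ¬done) false.
  j=8: (send ∧ ¬done) false.
No j in the window works → until fails.

No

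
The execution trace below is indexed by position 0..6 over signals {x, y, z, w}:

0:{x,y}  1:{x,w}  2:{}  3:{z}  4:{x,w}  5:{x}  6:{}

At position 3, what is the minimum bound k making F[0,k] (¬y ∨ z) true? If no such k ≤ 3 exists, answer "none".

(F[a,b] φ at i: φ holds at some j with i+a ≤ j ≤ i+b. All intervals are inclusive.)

0

Scan j = 3,4,… for (¬y ∨ z):
  j=3: holds
First hit at j=3, so smallest k = 3-3 = 0.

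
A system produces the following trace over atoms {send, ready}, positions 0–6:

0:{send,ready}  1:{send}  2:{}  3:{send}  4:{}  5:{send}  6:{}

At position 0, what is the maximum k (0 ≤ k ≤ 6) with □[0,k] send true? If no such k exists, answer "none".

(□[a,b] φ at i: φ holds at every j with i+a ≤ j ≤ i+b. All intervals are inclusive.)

1

send must hold from j=0 onward; find where it first fails.
  j=0: holds
  j=1: holds
  j=2: fails
Holds on [0,1], so largest k = 1.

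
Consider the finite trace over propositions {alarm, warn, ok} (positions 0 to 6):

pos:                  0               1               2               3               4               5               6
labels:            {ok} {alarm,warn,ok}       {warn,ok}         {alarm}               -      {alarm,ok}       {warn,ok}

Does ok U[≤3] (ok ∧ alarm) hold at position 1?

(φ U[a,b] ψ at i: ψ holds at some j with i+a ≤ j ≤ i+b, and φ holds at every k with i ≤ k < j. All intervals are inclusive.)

True

Need some j in [1,4] with (ok ∧ alarm), and ok at every k in [1,j-1].
  j=1: (ok ∧ alarm) holds; no prefix to check → satisfied.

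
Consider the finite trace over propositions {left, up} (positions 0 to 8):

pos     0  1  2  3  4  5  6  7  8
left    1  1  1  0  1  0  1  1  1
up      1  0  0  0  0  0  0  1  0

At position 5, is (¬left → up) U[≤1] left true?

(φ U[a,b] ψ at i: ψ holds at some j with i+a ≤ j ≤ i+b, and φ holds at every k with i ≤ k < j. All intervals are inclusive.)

Need some j in [5,6] with left, and (¬left → up) at every k in [5,j-1].
  j=5: left false.
  j=6: left holds, but (¬left → up) fails at k=5 → not this j.
No j in the window works → until fails.

False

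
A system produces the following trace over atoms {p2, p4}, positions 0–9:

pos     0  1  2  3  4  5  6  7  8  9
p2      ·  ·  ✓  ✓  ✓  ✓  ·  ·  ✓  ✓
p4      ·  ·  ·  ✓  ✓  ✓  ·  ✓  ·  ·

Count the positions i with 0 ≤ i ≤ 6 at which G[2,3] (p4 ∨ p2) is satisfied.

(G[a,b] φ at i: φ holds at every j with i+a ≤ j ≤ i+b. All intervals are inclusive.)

5

Evaluate at each i in [0,6]:
  i=0: ✓ (all of [2,3])
  i=1: ✓ (all of [3,4])
  i=2: ✓ (all of [4,5])
  i=3: ✗ (fails at j=6)
  i=4: ✗ (fails at j=6)
  i=5: ✓ (all of [7,8])
  i=6: ✓ (all of [8,9])
Positions where it holds: {0, 1, 2, 5, 6} → 5.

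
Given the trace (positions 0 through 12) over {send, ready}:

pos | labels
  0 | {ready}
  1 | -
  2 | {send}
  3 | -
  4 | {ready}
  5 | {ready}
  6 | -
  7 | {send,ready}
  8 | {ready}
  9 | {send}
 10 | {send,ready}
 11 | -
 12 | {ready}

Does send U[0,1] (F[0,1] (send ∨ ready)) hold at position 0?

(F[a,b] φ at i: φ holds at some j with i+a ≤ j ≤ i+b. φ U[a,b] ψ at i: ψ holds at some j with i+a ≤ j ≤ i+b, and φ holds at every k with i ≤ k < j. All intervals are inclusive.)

Yes

Need some j in [0,1] with F[0,1] (send ∨ ready), and send at every k in [0,j-1].
  j=0: F[0,1] (send ∨ ready) holds; no prefix to check → satisfied.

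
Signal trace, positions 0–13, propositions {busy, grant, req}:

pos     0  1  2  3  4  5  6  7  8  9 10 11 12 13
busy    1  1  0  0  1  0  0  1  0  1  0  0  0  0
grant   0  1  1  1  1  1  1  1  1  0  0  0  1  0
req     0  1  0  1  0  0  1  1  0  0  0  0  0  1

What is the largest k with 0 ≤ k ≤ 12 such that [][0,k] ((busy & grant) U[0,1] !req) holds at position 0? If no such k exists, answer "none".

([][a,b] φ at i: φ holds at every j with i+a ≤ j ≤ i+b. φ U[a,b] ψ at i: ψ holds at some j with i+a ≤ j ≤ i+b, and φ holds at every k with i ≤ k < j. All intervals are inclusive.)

2

((busy & grant) U[0,1] !req) must hold from j=0 onward; find where it first fails.
  j=0: holds
  j=1: holds
  j=2: holds
  j=3: fails
Holds on [0,2], so largest k = 2.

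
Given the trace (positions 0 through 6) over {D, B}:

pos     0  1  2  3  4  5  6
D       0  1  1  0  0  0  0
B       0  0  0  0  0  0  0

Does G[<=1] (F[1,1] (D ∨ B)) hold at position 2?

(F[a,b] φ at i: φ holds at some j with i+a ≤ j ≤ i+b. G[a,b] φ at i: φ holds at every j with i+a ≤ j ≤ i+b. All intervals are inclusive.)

False

Check F[1,1] (D ∨ B) at every j in [2,3]:
  j=2: fails (none in [3,3])
  j=3: fails (none in [4,4])
Fails at j=2 → formula fails.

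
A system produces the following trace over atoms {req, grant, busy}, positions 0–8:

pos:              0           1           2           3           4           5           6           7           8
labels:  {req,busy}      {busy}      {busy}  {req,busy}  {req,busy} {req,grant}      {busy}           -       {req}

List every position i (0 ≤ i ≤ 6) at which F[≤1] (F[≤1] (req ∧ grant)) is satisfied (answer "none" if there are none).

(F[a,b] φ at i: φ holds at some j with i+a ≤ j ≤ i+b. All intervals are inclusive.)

Evaluate at each i in [0,6]:
  i=0: ✗ (none in [0,1])
  i=1: ✗ (none in [1,2])
  i=2: ✗ (none in [2,3])
  i=3: ✓ (witness j=4)
  i=4: ✓ (witness j=4)
  i=5: ✓ (witness j=5)
  i=6: ✗ (none in [6,7])

3, 4, 5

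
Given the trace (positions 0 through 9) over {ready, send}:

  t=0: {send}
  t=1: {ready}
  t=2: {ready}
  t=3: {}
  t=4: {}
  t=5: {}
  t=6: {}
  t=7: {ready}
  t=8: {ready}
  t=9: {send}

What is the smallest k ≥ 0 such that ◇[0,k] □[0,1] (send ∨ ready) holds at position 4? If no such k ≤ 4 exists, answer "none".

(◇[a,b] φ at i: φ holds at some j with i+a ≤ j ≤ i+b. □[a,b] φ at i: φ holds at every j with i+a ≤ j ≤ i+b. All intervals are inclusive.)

3

Scan j = 4,5,… for □[0,1] (send ∨ ready):
  j=4: fails
  j=5: fails
  j=6: fails
  j=7: holds
First hit at j=7, so smallest k = 7-4 = 3.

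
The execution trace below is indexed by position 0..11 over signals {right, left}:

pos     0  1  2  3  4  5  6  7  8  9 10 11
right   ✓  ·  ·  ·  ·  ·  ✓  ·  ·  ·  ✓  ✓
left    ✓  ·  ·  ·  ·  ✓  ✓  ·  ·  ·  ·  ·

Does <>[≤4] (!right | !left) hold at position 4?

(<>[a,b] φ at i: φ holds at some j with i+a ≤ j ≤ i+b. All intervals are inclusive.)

Yes

Check (!right | !left) at each j in [4,8]:
  j=4: true
  j=5: true
  j=6: false
  j=7: true
  j=8: true
Found at j=4 → formula holds.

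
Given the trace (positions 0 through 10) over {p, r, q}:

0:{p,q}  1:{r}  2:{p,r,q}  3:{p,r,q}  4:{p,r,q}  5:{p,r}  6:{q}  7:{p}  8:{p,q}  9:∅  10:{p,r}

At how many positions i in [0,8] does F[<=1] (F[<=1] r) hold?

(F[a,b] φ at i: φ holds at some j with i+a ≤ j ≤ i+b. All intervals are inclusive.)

7

Evaluate at each i in [0,8]:
  i=0: ✓ (witness j=0)
  i=1: ✓ (witness j=1)
  i=2: ✓ (witness j=2)
  i=3: ✓ (witness j=3)
  i=4: ✓ (witness j=4)
  i=5: ✓ (witness j=5)
  i=6: ✗ (none in [6,7])
  i=7: ✗ (none in [7,8])
  i=8: ✓ (witness j=9)
Positions where it holds: {0, 1, 2, 3, 4, 5, 8} → 7.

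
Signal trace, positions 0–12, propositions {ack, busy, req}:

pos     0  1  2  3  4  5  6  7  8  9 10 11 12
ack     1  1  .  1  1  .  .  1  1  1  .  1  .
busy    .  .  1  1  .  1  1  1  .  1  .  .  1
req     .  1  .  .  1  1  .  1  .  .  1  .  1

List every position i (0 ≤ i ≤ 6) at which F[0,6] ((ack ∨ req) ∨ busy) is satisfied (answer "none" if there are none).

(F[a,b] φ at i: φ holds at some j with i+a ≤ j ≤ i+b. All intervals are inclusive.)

Evaluate at each i in [0,6]:
  i=0: ✓ (witness j=0)
  i=1: ✓ (witness j=1)
  i=2: ✓ (witness j=2)
  i=3: ✓ (witness j=3)
  i=4: ✓ (witness j=4)
  i=5: ✓ (witness j=5)
  i=6: ✓ (witness j=6)

0, 1, 2, 3, 4, 5, 6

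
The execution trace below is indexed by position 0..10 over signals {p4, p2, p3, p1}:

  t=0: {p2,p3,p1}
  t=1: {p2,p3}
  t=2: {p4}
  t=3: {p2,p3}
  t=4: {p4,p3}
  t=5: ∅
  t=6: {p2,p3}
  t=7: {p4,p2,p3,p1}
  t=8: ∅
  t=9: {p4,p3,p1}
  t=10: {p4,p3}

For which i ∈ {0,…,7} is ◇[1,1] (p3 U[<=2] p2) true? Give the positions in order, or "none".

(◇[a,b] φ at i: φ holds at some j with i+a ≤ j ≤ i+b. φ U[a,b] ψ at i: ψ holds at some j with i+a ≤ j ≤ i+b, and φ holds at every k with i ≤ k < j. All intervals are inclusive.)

0, 2, 5, 6

Evaluate at each i in [0,7]:
  i=0: ✓ (witness j=1)
  i=1: ✗ (none in [2,2])
  i=2: ✓ (witness j=3)
  i=3: ✗ (none in [4,4])
  i=4: ✗ (none in [5,5])
  i=5: ✓ (witness j=6)
  i=6: ✓ (witness j=7)
  i=7: ✗ (none in [8,8])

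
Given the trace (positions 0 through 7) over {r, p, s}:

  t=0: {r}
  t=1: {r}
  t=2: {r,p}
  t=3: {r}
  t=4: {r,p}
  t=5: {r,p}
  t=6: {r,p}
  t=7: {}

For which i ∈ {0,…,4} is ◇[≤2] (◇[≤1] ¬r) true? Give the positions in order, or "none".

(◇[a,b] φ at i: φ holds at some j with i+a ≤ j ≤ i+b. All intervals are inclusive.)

4

Evaluate at each i in [0,4]:
  i=0: ✗ (none in [0,2])
  i=1: ✗ (none in [1,3])
  i=2: ✗ (none in [2,4])
  i=3: ✗ (none in [3,5])
  i=4: ✓ (witness j=6)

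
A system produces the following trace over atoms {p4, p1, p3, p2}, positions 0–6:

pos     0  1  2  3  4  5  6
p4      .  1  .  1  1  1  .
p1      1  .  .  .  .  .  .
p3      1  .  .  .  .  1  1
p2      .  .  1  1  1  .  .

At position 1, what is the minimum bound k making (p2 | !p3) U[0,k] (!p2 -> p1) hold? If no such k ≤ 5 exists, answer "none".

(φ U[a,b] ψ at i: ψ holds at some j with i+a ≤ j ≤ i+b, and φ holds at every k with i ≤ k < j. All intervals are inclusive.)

1

Need earliest j ≥ 1 with (!p2 -> p1), and (p2 | !p3) at every k in [1,j-1].
  j=1: rhs fails.
  j=2: rhs holds; lhs holds on [1,1]. k = 1.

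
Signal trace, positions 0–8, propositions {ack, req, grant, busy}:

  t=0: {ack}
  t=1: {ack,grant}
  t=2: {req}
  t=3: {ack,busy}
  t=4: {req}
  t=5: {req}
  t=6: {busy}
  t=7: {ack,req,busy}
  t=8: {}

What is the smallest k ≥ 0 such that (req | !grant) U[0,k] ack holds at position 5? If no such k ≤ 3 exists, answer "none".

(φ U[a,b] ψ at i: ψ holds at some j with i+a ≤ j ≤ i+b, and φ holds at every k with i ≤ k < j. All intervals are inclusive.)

2

Need earliest j ≥ 5 with ack, and (req | !grant) at every k in [5,j-1].
  j=5: rhs fails.
  j=6: rhs fails.
  j=7: rhs holds; lhs holds on [5,6]. k = 2.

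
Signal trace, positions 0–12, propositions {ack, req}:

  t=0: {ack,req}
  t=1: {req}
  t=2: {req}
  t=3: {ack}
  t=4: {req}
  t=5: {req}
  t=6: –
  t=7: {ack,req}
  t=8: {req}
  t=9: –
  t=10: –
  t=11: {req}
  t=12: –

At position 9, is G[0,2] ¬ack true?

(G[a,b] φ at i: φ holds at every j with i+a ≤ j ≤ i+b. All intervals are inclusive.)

Check ¬ack at every j in [9,11]:
  j=9: true
  j=10: true
  j=11: true
All positions satisfy it → formula holds.

True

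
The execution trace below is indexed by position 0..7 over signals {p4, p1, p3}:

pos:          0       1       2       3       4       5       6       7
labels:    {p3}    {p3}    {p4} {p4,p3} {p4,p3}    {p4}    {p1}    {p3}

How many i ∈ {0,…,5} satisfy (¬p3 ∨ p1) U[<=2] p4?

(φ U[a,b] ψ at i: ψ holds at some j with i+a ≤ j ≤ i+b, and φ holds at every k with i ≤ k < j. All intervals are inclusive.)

4

Evaluate at each i in [0,5]:
  i=0: ✗ (lhs fails at k=0 before rhs at j=2)
  i=1: ✗ (lhs fails at k=1 before rhs at j=2)
  i=2: ✓ (rhs at j=2)
  i=3: ✓ (rhs at j=3)
  i=4: ✓ (rhs at j=4)
  i=5: ✓ (rhs at j=5)
Positions where it holds: {2, 3, 4, 5} → 4.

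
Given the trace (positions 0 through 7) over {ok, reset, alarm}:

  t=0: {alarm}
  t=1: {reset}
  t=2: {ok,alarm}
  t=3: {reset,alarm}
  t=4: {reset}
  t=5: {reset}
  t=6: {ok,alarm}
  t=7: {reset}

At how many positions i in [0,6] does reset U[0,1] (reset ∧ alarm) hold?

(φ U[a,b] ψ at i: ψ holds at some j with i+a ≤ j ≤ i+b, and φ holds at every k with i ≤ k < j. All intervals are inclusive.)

1

Evaluate at each i in [0,6]:
  i=0: ✗ (no rhs in [0,1])
  i=1: ✗ (no rhs in [1,2])
  i=2: ✗ (lhs fails at k=2 before rhs at j=3)
  i=3: ✓ (rhs at j=3)
  i=4: ✗ (no rhs in [4,5])
  i=5: ✗ (no rhs in [5,6])
  i=6: ✗ (no rhs in [6,7])
Positions where it holds: {3} → 1.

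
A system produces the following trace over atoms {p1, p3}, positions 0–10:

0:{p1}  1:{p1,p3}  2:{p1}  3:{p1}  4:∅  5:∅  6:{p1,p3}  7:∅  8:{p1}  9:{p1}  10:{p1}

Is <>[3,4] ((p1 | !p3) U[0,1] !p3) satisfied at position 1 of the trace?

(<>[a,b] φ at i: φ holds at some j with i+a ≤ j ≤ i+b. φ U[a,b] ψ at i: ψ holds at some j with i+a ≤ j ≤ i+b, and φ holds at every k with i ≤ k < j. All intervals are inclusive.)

Check ((p1 | !p3) U[0,1] !p3) at each j in [4,5]:
  j=4: holds
  j=5: holds
Found at j=4 → formula holds.

Holds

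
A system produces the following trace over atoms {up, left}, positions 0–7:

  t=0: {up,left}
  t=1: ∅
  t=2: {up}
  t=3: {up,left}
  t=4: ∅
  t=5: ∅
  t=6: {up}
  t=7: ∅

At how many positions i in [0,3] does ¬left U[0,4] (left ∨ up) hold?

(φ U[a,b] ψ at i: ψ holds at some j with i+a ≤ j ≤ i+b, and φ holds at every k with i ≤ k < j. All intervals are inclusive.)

Evaluate at each i in [0,3]:
  i=0: ✓ (rhs at j=0)
  i=1: ✓ (rhs at j=2; lhs holds on [1,1])
  i=2: ✓ (rhs at j=2)
  i=3: ✓ (rhs at j=3)
Positions where it holds: {0, 1, 2, 3} → 4.

4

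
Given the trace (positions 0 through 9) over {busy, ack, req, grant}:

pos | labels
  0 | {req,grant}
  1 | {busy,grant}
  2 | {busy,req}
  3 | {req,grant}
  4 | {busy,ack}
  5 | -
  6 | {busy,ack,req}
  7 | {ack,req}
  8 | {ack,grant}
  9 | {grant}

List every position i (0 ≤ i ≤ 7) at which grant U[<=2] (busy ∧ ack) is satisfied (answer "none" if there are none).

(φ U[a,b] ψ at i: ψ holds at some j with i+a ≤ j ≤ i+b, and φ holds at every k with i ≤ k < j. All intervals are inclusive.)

Evaluate at each i in [0,7]:
  i=0: ✗ (no rhs in [0,2])
  i=1: ✗ (no rhs in [1,3])
  i=2: ✗ (lhs fails at k=2 before rhs at j=4)
  i=3: ✓ (rhs at j=4; lhs holds on [3,3])
  i=4: ✓ (rhs at j=4)
  i=5: ✗ (lhs fails at k=5 before rhs at j=6)
  i=6: ✓ (rhs at j=6)
  i=7: ✗ (no rhs in [7,9])

3, 4, 6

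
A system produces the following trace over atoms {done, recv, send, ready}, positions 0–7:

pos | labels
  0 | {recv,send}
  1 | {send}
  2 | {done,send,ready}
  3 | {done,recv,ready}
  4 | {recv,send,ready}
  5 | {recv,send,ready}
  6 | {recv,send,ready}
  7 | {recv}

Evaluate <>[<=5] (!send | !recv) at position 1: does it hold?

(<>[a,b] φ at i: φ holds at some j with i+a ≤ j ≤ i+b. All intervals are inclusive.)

Check (!send | !recv) at each j in [1,6]:
  j=1: true
  j=2: true
  j=3: true
  j=4: false
  j=5: false
  j=6: false
Found at j=1 → formula holds.

Yes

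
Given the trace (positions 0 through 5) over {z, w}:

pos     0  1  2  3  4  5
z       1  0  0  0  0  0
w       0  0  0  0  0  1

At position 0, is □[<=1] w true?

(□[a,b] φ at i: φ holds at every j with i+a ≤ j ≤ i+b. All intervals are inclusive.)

Does not hold

Check w at every j in [0,1]:
  j=0: false
  j=1: false
Fails at j=0 → formula fails.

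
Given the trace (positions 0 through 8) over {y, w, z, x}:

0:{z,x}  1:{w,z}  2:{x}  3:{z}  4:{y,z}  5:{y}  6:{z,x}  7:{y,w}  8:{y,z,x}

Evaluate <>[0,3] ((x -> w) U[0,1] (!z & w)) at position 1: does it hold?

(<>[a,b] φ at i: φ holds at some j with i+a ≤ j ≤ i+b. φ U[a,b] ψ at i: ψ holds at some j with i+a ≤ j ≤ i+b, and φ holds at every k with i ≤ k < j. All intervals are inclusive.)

No

Check ((x -> w) U[0,1] (!z & w)) at each j in [1,4]:
  j=1: fails
  j=2: fails
  j=3: fails
  j=4: fails
No position in the window satisfies it → formula fails.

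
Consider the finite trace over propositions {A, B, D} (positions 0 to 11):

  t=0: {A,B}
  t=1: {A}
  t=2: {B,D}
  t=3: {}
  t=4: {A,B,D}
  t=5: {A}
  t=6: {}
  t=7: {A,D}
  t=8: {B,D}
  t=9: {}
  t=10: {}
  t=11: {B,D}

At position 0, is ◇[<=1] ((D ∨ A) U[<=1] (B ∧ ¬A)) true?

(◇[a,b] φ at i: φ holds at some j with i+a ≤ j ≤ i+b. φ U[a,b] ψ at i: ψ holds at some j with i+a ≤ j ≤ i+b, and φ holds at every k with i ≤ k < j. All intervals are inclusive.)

Check ((D ∨ A) U[<=1] (B ∧ ¬A)) at each j in [0,1]:
  j=0: fails
  j=1: holds
Found at j=1 → formula holds.

Holds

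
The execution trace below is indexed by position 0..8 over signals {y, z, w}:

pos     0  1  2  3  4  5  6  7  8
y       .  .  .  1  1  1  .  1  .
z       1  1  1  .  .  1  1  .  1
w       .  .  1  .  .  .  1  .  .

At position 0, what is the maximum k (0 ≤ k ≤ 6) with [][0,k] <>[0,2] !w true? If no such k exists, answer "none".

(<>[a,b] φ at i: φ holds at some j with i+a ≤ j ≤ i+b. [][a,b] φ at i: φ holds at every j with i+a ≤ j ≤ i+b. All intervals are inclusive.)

6

<>[0,2] !w must hold from j=0 onward; find where it first fails.
  j=0: holds
  j=1: holds
  j=2: holds
  j=3: holds
  j=4: holds
  j=5: holds
  j=6: holds
Holds through j=6; largest k = 6.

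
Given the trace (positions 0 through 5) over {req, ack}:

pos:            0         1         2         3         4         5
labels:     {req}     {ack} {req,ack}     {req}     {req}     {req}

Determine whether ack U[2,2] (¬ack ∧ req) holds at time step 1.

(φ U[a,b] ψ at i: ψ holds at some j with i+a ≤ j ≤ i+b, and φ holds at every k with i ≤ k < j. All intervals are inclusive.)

Yes

Need some j in [3,3] with (¬ack ∧ req), and ack at every k in [1,j-1].
  j=3: (¬ack ∧ req) holds; ack holds at every k in [1,2] → satisfied.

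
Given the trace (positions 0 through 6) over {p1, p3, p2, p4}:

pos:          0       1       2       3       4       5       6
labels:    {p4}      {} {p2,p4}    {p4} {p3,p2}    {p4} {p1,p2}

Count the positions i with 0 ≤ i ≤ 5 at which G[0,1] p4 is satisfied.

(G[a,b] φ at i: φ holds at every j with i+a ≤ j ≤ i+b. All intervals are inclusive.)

1

Evaluate at each i in [0,5]:
  i=0: ✗ (fails at j=1)
  i=1: ✗ (fails at j=1)
  i=2: ✓ (all of [2,3])
  i=3: ✗ (fails at j=4)
  i=4: ✗ (fails at j=4)
  i=5: ✗ (fails at j=6)
Positions where it holds: {2} → 1.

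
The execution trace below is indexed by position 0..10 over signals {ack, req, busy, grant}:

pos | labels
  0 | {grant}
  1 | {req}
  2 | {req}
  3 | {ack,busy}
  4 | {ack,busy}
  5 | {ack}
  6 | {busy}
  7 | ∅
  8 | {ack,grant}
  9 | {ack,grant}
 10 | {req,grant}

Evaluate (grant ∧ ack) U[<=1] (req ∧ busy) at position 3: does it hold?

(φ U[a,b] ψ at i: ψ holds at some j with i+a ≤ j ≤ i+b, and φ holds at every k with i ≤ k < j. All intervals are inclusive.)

Need some j in [3,4] with (req ∧ busy), and (grant ∧ ack) at every k in [3,j-1].
  j=3: (req ∧ busy) false.
  j=4: (req ∧ busy) false.
No j in the window works → until fails.

False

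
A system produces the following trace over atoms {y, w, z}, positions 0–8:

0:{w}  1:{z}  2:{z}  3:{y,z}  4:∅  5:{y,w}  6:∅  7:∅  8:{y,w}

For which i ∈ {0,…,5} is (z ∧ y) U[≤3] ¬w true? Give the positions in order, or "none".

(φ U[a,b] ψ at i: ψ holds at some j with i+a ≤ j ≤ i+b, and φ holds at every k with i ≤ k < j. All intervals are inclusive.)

Evaluate at each i in [0,5]:
  i=0: ✗ (lhs fails at k=0 before rhs at j=1)
  i=1: ✓ (rhs at j=1)
  i=2: ✓ (rhs at j=2)
  i=3: ✓ (rhs at j=3)
  i=4: ✓ (rhs at j=4)
  i=5: ✗ (lhs fails at k=5 before rhs at j=6)

1, 2, 3, 4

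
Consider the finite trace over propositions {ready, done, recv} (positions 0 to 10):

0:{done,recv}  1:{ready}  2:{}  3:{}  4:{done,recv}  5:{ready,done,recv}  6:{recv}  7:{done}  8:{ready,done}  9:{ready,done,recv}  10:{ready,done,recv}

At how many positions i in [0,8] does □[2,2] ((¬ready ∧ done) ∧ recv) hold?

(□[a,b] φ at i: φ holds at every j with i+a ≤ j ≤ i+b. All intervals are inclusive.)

Evaluate at each i in [0,8]:
  i=0: ✗ (fails at j=2)
  i=1: ✗ (fails at j=3)
  i=2: ✓ (all of [4,4])
  i=3: ✗ (fails at j=5)
  i=4: ✗ (fails at j=6)
  i=5: ✗ (fails at j=7)
  i=6: ✗ (fails at j=8)
  i=7: ✗ (fails at j=9)
  i=8: ✗ (fails at j=10)
Positions where it holds: {2} → 1.

1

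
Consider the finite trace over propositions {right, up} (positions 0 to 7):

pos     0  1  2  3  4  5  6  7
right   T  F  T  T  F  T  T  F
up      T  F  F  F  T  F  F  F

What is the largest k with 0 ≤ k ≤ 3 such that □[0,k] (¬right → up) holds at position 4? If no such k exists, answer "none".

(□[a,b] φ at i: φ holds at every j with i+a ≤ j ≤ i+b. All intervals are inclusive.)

(¬right → up) must hold from j=4 onward; find where it first fails.
  j=4: holds
  j=5: holds
  j=6: holds
  j=7: fails
Holds on [4,6], so largest k = 2.

2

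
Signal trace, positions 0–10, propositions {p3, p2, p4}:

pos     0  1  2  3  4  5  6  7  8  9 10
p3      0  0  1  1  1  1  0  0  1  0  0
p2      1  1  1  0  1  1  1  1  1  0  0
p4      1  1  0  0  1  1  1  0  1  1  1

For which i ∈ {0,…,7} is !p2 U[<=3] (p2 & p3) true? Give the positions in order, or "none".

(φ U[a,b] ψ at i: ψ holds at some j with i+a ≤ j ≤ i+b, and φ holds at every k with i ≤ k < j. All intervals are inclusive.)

Evaluate at each i in [0,7]:
  i=0: ✗ (lhs fails at k=0 before rhs at j=2)
  i=1: ✗ (lhs fails at k=1 before rhs at j=2)
  i=2: ✓ (rhs at j=2)
  i=3: ✓ (rhs at j=4; lhs holds on [3,3])
  i=4: ✓ (rhs at j=4)
  i=5: ✓ (rhs at j=5)
  i=6: ✗ (lhs fails at k=6 before rhs at j=8)
  i=7: ✗ (lhs fails at k=7 before rhs at j=8)

2, 3, 4, 5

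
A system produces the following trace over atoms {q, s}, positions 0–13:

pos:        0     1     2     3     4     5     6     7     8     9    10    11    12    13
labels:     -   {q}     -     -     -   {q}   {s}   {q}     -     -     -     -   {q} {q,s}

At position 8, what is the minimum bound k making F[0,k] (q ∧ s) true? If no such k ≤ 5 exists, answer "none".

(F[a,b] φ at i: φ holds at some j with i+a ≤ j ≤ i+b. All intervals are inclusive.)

5

Scan j = 8,9,… for (q ∧ s):
  j=8: fails
  j=9: fails
  j=10: fails
  j=11: fails
  j=12: fails
  j=13: holds
First hit at j=13, so smallest k = 13-8 = 5.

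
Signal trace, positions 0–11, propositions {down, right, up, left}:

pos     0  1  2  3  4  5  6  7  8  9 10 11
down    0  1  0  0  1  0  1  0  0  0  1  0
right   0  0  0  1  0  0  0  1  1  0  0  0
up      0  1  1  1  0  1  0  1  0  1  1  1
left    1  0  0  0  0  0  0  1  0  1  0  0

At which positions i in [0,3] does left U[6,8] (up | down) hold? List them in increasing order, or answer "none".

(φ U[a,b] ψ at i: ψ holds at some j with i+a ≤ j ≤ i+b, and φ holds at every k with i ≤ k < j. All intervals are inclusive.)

none

Evaluate at each i in [0,3]:
  i=0: ✗ (lhs fails at k=1 before rhs at j=6)
  i=1: ✗ (lhs fails at k=1 before rhs at j=7)
  i=2: ✗ (lhs fails at k=2 before rhs at j=9)
  i=3: ✗ (lhs fails at k=3 before rhs at j=9)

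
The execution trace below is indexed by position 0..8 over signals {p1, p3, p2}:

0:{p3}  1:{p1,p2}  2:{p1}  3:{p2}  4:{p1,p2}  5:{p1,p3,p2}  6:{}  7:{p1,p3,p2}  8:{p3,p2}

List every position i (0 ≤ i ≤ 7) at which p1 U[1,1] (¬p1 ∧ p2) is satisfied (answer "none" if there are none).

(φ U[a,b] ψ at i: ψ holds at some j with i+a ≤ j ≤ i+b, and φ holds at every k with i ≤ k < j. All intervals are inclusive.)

2, 7

Evaluate at each i in [0,7]:
  i=0: ✗ (no rhs in [1,1])
  i=1: ✗ (no rhs in [2,2])
  i=2: ✓ (rhs at j=3; lhs holds on [2,2])
  i=3: ✗ (no rhs in [4,4])
  i=4: ✗ (no rhs in [5,5])
  i=5: ✗ (no rhs in [6,6])
  i=6: ✗ (no rhs in [7,7])
  i=7: ✓ (rhs at j=8; lhs holds on [7,7])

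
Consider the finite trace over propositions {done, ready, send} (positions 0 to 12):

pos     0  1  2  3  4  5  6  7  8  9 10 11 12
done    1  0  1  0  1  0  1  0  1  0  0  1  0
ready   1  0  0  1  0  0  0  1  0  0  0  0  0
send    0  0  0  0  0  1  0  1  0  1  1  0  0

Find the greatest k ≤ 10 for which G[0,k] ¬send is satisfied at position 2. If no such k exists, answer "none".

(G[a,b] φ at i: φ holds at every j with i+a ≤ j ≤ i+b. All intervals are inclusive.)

¬send must hold from j=2 onward; find where it first fails.
  j=2: holds
  j=3: holds
  j=4: holds
  j=5: fails
Holds on [2,4], so largest k = 2.

2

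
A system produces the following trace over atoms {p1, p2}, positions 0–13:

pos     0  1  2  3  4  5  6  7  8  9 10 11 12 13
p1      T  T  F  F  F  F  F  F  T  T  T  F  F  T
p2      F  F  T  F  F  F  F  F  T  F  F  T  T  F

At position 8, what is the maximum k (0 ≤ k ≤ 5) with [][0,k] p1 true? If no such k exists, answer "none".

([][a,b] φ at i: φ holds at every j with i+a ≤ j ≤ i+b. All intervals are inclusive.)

2

p1 must hold from j=8 onward; find where it first fails.
  j=8: holds
  j=9: holds
  j=10: holds
  j=11: fails
Holds on [8,10], so largest k = 2.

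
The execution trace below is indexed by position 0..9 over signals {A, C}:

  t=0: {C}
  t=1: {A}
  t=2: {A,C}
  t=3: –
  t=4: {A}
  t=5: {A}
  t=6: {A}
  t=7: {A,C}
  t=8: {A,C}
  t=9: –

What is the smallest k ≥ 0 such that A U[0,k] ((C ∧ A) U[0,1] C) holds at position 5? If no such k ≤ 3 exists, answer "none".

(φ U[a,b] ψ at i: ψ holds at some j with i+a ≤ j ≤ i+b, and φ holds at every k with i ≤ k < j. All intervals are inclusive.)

2

Need earliest j ≥ 5 with ((C ∧ A) U[0,1] C), and A at every k in [5,j-1].
  j=5: rhs fails.
  j=6: rhs fails.
  j=7: rhs holds; lhs holds on [5,6]. k = 2.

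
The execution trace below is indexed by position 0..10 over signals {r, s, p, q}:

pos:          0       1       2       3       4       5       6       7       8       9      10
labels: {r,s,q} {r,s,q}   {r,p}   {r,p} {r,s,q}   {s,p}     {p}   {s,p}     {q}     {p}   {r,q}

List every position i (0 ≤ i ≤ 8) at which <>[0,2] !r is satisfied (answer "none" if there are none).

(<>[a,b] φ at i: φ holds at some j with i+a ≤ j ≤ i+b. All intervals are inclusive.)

3, 4, 5, 6, 7, 8

Evaluate at each i in [0,8]:
  i=0: ✗ (none in [0,2])
  i=1: ✗ (none in [1,3])
  i=2: ✗ (none in [2,4])
  i=3: ✓ (witness j=5)
  i=4: ✓ (witness j=5)
  i=5: ✓ (witness j=5)
  i=6: ✓ (witness j=6)
  i=7: ✓ (witness j=7)
  i=8: ✓ (witness j=8)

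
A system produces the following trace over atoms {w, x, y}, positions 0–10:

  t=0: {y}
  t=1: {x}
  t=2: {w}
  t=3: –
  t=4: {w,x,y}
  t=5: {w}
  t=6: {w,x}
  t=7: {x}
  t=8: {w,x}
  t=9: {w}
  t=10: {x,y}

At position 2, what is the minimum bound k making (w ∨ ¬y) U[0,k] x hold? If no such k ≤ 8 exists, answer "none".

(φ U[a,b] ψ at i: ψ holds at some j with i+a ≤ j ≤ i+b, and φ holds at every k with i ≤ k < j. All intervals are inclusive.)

2

Need earliest j ≥ 2 with x, and (w ∨ ¬y) at every k in [2,j-1].
  j=2: rhs fails.
  j=3: rhs fails.
  j=4: rhs holds; lhs holds on [2,3]. k = 2.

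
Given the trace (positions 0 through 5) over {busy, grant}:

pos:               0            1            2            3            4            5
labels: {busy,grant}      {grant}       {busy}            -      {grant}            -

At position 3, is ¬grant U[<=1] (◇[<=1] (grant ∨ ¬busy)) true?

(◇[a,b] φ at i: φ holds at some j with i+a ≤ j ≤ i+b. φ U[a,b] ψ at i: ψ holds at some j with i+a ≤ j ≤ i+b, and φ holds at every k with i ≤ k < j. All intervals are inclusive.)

Yes

Need some j in [3,4] with ◇[<=1] (grant ∨ ¬busy), and ¬grant at every k in [3,j-1].
  j=3: ◇[<=1] (grant ∨ ¬busy) holds; no prefix to check → satisfied.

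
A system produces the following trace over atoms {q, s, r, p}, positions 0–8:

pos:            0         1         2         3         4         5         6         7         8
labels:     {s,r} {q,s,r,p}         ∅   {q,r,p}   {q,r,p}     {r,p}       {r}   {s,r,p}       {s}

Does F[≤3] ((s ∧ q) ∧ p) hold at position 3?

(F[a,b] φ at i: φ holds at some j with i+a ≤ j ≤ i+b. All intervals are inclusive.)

False

Check ((s ∧ q) ∧ p) at each j in [3,6]:
  j=3: false
  j=4: false
  j=5: false
  j=6: false
No position in the window satisfies it → formula fails.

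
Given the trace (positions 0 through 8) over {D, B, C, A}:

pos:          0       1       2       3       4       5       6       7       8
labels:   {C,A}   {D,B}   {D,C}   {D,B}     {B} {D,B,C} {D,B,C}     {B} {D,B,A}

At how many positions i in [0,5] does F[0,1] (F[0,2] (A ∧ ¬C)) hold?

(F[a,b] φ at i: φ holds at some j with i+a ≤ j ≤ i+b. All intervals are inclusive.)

1

Evaluate at each i in [0,5]:
  i=0: ✗ (none in [0,1])
  i=1: ✗ (none in [1,2])
  i=2: ✗ (none in [2,3])
  i=3: ✗ (none in [3,4])
  i=4: ✗ (none in [4,5])
  i=5: ✓ (witness j=6)
Positions where it holds: {5} → 1.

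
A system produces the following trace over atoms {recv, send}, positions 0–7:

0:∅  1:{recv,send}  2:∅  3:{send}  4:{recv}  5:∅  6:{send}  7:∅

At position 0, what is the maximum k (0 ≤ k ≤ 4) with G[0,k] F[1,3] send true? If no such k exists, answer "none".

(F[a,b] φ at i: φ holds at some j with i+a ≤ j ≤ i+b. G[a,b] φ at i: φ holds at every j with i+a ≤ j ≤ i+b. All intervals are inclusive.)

F[1,3] send must hold from j=0 onward; find where it first fails.
  j=0: holds
  j=1: holds
  j=2: holds
  j=3: holds
  j=4: holds
Holds through j=4; largest k = 4.

4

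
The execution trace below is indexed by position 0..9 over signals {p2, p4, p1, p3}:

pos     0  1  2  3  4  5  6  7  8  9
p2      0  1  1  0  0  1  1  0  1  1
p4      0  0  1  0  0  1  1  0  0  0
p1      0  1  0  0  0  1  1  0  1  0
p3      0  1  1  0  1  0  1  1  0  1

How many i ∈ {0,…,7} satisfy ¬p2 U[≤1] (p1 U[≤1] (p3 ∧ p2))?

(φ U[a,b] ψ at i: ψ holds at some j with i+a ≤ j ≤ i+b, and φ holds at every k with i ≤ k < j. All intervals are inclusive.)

Evaluate at each i in [0,7]:
  i=0: ✓ (rhs at j=1; lhs holds on [0,0])
  i=1: ✓ (rhs at j=1)
  i=2: ✓ (rhs at j=2)
  i=3: ✗ (no rhs in [3,4])
  i=4: ✓ (rhs at j=5; lhs holds on [4,4])
  i=5: ✓ (rhs at j=5)
  i=6: ✓ (rhs at j=6)
  i=7: ✓ (rhs at j=8; lhs holds on [7,7])
Positions where it holds: {0, 1, 2, 4, 5, 6, 7} → 7.

7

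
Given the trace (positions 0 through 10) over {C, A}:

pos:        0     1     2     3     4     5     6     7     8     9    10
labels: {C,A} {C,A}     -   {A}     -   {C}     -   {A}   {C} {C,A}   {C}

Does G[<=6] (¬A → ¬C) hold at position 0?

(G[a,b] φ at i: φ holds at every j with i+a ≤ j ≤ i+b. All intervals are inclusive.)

Check (¬A → ¬C) at every j in [0,6]:
  j=0: antecedent false → ✓
  j=1: antecedent false → ✓
  j=2: antecedent true; consequent true → ✓
  j=3: antecedent false → ✓
  j=4: antecedent true; consequent true → ✓
  j=5: antecedent true; consequent false → ✗
  j=6: antecedent true; consequent true → ✓
Fails at j=5 → formula fails.

Does not hold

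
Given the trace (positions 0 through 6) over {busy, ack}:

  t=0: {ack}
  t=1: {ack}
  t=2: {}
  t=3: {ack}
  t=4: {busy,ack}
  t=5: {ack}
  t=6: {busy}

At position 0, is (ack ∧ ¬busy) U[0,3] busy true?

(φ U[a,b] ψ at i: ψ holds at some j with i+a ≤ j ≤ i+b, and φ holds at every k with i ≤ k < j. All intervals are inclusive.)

Does not hold

Need some j in [0,3] with busy, and (ack ∧ ¬busy) at every k in [0,j-1].
  j=0: busy false.
  j=1: busy false.
  j=2: busy false.
  j=3: busy false.
No j in the window works → until fails.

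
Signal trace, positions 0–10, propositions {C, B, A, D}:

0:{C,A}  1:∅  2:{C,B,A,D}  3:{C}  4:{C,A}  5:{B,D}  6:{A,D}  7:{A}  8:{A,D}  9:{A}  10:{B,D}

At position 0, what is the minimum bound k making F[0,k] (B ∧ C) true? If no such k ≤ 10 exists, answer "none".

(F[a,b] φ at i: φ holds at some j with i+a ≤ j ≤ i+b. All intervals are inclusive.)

2

Scan j = 0,1,… for (B ∧ C):
  j=0: fails
  j=1: fails
  j=2: holds
First hit at j=2, so smallest k = 2-0 = 2.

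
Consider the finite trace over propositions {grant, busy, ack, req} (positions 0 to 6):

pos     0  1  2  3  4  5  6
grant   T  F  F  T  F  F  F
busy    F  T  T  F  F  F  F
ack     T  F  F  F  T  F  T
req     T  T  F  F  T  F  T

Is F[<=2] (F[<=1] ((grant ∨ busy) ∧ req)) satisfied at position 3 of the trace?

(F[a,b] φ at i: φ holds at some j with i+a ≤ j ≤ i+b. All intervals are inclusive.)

Check F[<=1] ((grant ∨ busy) ∧ req) at each j in [3,5]:
  j=3: fails (none in [3,4])
  j=4: fails (none in [4,5])
  j=5: fails (none in [5,6])
No position in the window satisfies it → formula fails.

Does not hold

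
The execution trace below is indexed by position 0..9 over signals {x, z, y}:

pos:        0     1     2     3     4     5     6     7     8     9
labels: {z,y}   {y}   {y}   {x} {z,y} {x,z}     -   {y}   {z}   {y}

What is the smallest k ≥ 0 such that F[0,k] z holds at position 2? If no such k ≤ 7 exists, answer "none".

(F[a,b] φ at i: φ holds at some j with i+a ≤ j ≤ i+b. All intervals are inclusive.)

2

Scan j = 2,3,… for z:
  j=2: fails
  j=3: fails
  j=4: holds
First hit at j=4, so smallest k = 4-2 = 2.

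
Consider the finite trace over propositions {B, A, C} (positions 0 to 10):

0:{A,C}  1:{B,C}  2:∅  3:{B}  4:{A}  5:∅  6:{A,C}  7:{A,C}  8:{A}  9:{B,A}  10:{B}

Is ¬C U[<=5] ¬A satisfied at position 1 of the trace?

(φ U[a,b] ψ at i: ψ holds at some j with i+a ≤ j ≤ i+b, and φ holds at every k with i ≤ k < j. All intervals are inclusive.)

Yes

Need some j in [1,6] with ¬A, and ¬C at every k in [1,j-1].
  j=1: ¬A holds; no prefix to check → satisfied.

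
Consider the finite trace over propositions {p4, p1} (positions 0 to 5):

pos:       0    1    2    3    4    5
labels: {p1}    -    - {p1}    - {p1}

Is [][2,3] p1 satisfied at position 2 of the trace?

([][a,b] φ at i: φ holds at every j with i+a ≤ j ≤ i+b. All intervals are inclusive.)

Does not hold

Check p1 at every j in [4,5]:
  j=4: false
  j=5: true
Fails at j=4 → formula fails.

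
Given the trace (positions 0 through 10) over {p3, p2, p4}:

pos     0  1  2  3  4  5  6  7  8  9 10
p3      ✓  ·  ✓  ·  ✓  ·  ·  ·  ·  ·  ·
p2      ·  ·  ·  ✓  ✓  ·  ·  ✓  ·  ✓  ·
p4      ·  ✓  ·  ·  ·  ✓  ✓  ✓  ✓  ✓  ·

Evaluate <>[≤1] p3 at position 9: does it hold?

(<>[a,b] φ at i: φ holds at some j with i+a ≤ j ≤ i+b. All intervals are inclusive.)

Check p3 at each j in [9,10]:
  j=9: false
  j=10: false
No position in the window satisfies it → formula fails.

No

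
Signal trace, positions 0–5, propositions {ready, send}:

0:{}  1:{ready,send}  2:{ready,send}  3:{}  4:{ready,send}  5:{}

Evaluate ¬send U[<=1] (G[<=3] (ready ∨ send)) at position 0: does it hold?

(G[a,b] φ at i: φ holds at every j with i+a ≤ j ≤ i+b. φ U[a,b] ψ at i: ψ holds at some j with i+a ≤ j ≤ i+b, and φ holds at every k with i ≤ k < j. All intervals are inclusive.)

No

Need some j in [0,1] with G[<=3] (ready ∨ send), and ¬send at every k in [0,j-1].
  j=0: G[<=3] (ready ∨ send) — fails at 0.
  j=1: G[<=3] (ready ∨ send) — fails at 3.
No j in the window works → until fails.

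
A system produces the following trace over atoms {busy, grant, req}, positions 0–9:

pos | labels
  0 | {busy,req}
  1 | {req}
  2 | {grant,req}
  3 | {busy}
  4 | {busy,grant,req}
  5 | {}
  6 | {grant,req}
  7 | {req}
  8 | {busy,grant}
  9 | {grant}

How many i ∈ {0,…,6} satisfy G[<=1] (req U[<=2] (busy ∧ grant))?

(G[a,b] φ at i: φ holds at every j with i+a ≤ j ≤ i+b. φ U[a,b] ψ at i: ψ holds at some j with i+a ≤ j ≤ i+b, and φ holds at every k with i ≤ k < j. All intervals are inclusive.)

Evaluate at each i in [0,6]:
  i=0: ✗ (fails at j=0)
  i=1: ✗ (fails at j=1)
  i=2: ✗ (fails at j=2)
  i=3: ✗ (fails at j=3)
  i=4: ✗ (fails at j=5)
  i=5: ✗ (fails at j=5)
  i=6: ✓ (all of [6,7])
Positions where it holds: {6} → 1.

1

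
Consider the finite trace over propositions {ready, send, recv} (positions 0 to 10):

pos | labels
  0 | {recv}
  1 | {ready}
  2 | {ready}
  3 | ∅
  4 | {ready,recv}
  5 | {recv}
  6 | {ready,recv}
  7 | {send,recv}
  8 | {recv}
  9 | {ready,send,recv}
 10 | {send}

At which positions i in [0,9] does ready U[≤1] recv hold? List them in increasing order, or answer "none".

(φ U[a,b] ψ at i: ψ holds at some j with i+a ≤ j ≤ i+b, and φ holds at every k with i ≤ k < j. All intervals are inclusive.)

0, 4, 5, 6, 7, 8, 9

Evaluate at each i in [0,9]:
  i=0: ✓ (rhs at j=0)
  i=1: ✗ (no rhs in [1,2])
  i=2: ✗ (no rhs in [2,3])
  i=3: ✗ (lhs fails at k=3 before rhs at j=4)
  i=4: ✓ (rhs at j=4)
  i=5: ✓ (rhs at j=5)
  i=6: ✓ (rhs at j=6)
  i=7: ✓ (rhs at j=7)
  i=8: ✓ (rhs at j=8)
  i=9: ✓ (rhs at j=9)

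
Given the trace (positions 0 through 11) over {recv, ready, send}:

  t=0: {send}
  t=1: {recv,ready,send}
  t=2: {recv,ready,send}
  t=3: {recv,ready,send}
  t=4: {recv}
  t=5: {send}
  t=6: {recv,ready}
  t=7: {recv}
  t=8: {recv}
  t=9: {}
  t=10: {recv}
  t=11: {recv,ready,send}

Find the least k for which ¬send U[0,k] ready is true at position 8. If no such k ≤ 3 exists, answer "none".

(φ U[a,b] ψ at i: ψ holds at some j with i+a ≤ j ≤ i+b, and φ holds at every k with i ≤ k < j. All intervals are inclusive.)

Need earliest j ≥ 8 with ready, and ¬send at every k in [8,j-1].
  j=8: rhs fails.
  j=9: rhs fails.
  j=10: rhs fails.
  j=11: rhs holds; lhs holds on [8,10]. k = 3.

3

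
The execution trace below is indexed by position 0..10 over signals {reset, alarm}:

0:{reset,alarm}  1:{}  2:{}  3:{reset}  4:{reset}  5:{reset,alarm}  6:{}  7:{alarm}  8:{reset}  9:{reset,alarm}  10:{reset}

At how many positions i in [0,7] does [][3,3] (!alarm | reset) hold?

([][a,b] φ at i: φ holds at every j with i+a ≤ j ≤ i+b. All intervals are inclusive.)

Evaluate at each i in [0,7]:
  i=0: ✓ (all of [3,3])
  i=1: ✓ (all of [4,4])
  i=2: ✓ (all of [5,5])
  i=3: ✓ (all of [6,6])
  i=4: ✗ (fails at j=7)
  i=5: ✓ (all of [8,8])
  i=6: ✓ (all of [9,9])
  i=7: ✓ (all of [10,10])
Positions where it holds: {0, 1, 2, 3, 5, 6, 7} → 7.

7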